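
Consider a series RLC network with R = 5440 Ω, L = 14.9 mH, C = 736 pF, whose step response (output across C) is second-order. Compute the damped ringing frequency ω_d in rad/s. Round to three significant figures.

ω_d ≈ 241000 rad/s

For a series RLC circuit (capacitor voltage as output), ω_n = 1/√(LC) = 1/√(14.9 mH · 736 pF) = 302000 rad/s.
ζ = (R/2)·√(C/L) = (5440/2)·√(736 pF/14.9 mH) = 0.605.
The damped frequency ω_d = ω_n√(1−ζ²) = 241000 rad/s.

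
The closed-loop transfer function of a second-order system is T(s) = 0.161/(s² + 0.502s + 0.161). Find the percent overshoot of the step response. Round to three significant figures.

%OS ≈ 8.05%

ω_n = √0.161 = 0.401 rad/s; ζ = 0.502/(2·0.401) = 0.626.
%OS = 100 e^{−πζ/√(1−ζ²)} with ζ = 0.626 gives 8.05%.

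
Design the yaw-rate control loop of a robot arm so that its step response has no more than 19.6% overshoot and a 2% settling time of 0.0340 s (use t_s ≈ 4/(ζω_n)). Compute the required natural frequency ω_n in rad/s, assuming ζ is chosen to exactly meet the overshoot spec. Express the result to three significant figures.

Inverting the overshoot relation: ζ = |ln 0.196|/√(π² + ln²0.196) = 0.460.
From t_s ≈ 4/(ζω_n): ω_n = 4/(ζ·t_s) = 4/(0.460·0.0340) = 255 rad/s.

ω_n ≈ 255 rad/s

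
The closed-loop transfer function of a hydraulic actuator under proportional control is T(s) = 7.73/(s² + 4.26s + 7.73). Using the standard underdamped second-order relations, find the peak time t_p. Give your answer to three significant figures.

t_p ≈ 1.76 s

Comparing the denominator to s² + 2ζω_n s + ω_n²: ω_n = √7.73 = 2.78 rad/s, and 2ζω_n = 4.26 so ζ = 4.26/(2·2.78) = 0.766.
The damped frequency ω_d = ω_n√(1−ζ²) = 1.79 rad/s. Then t_p = π/ω_d = 1.76 s.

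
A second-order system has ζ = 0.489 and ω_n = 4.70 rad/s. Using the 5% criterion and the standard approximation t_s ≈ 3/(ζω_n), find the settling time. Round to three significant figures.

t_s ≈ 1.31 s

t_s ≈ 3/(ζω_n) = 3/(0.489 × 4.70) = 1.31 s.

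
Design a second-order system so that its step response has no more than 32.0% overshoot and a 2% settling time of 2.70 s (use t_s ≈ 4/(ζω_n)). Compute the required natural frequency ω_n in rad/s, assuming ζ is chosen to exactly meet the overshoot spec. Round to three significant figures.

ω_n ≈ 4.35 rad/s

Inverting the overshoot relation: ζ = |ln 0.320|/√(π² + ln²0.320) = 0.341.
From t_s ≈ 4/(ζω_n): ω_n = 4/(ζ·t_s) = 4/(0.341·2.70) = 4.35 rad/s.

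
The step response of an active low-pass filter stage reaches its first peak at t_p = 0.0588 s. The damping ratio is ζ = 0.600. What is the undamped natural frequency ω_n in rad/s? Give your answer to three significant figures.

Peak time t_p = π/ω_d, so ω_d = π/t_p = π/0.0588 = 53.4 rad/s.
ω_n = ω_d/√(1−ζ²) = 53.4/√0.640 = 66.8 rad/s.

ω_n ≈ 66.8 rad/s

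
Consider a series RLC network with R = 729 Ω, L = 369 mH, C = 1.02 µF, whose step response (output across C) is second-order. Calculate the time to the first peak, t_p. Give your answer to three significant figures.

t_p ≈ 0.00242 s

For a series RLC circuit (capacitor voltage as output), ω_n = 1/√(LC) = 1/√(369 mH · 1.02 µF) = 1630 rad/s.
ζ = (R/2)·√(C/L) = (729/2)·√(1.02 µF/369 mH) = 0.606.
ω_d = 1630·√(1 − 0.606²) = 1300 rad/s. t_p = π/ω_d = 0.00242 s.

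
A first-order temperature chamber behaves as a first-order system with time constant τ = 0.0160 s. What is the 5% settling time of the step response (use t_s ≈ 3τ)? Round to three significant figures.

t_s ≈ 3τ = 0.0480 s.

t_s ≈ 0.0480 s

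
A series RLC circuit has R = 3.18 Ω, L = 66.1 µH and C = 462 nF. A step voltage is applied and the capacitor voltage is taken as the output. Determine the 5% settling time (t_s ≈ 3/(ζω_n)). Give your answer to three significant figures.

For a series RLC circuit (capacitor voltage as output), ω_n = 1/√(LC) = 1/√(66.1 µH · 462 nF) = 181000 rad/s.
ζ = (R/2)·√(C/L) = (3.18/2)·√(462 nF/66.1 µH) = 0.133.
t_s ≈ 3/(ζω_n) = 0.000125 s.

t_s ≈ 0.000125 s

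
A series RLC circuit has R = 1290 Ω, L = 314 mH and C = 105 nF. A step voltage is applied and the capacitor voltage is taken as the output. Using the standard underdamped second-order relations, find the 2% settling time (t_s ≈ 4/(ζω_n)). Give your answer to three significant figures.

t_s ≈ 0.00195 s

For a series RLC circuit (capacitor voltage as output), ω_n = 1/√(LC) = 1/√(314 mH · 105 nF) = 5510 rad/s.
ζ = (R/2)·√(C/L) = (1290/2)·√(105 nF/314 mH) = 0.373.
t_s ≈ 4/(ζω_n) = 0.00195 s.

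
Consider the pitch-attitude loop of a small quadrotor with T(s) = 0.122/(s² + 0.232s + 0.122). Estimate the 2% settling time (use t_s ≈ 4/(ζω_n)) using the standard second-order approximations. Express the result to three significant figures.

Matching coefficients with s² + 2ζω_n s + ω_n² gives ω_n² = 0.122 ⇒ ω_n = 0.349 rad/s, and ζ = 0.232/(2ω_n) = 0.332.
t_s ≈ 4/(ζω_n) = 4/(0.332·0.349) = 34.5 s.

t_s ≈ 34.5 s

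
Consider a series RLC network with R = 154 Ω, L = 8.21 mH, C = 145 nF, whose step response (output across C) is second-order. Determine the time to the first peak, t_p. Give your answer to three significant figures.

For a series RLC circuit (capacitor voltage as output), ω_n = 1/√(LC) = 1/√(8.21 mH · 145 nF) = 29000 rad/s.
ζ = (R/2)·√(C/L) = (154/2)·√(145 nF/8.21 mH) = 0.324.
ω_d = ω_n√(1−ζ²) = 27400 rad/s. t_p = π/ω_d = 0.000115 s.

t_p ≈ 0.000115 s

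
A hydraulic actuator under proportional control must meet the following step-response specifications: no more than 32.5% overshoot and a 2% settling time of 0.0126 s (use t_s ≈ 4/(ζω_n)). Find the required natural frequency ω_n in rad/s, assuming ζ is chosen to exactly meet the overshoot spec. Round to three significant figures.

From %OS = 100·exp(−πζ/√(1−ζ²)), invert to get ζ = −ln(OS)/√(π² + ln²(OS)) with OS = 0.325.
−ln 0.325 = 1.124, so ζ = 1.124/√(π² + 1.263) = 0.337.
From t_s ≈ 4/(ζω_n): ω_n = 4/(ζ·t_s) = 4/(0.337·0.0126) = 942 rad/s.

ω_n ≈ 942 rad/s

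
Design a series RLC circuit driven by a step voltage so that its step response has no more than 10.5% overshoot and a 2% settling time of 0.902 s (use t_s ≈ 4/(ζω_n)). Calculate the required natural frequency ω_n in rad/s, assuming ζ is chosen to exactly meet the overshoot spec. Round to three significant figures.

ω_n ≈ 7.61 rad/s

ζ = −ln(OS)/√(π² + (ln OS)²). With OS = 0.105, ln OS = −2.254 and ζ = 2.254/3.866 = 0.583.
From t_s ≈ 4/(ζω_n): ω_n = 4/(ζ·t_s) = 4/(0.583·0.902) = 7.61 rad/s.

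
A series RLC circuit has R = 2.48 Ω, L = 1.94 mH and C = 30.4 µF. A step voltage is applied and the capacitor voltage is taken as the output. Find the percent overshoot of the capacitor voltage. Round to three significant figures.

For a series RLC circuit (capacitor voltage as output), ω_n = 1/√(LC) = 1/√(1.94 mH · 30.4 µF) = 4120 rad/s.
ζ = (R/2)·√(C/L) = (2.48/2)·√(30.4 µF/1.94 mH) = 0.155.
Overshoot: exp(−π·0.155/√(1−0.155²)) = 0.610, i.e. 61.0%.

%OS ≈ 61.0%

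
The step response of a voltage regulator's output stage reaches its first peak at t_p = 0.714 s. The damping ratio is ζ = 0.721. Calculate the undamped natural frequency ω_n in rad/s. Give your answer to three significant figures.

Peak time t_p = π/ω_d, so ω_d = π/t_p = π/0.714 = 4.40 rad/s.
ω_n = ω_d/√(1−ζ²) = 4.40/√0.480 = 6.35 rad/s.

ω_n ≈ 6.35 rad/s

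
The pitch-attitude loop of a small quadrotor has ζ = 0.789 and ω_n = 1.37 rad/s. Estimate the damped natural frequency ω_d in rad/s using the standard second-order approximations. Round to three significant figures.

ω_d = ω_n√(1−ζ²) = 1.37·√0.377 = 0.842 rad/s.

ω_d ≈ 0.842 rad/s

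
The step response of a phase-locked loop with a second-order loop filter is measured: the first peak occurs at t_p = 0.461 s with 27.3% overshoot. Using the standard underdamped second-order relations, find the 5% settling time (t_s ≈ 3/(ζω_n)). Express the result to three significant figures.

t_s ≈ 1.07 s

ζ from %OS: ζ = |ln 0.273|/√(π²+ln²0.273) = 0.382.
t_p = π/ω_d ⇒ ω_d = 6.81 rad/s; then ω_n = ω_d/√(1−ζ²) = 7.37 rad/s.
t_s ≈ 3/(ζω_n) = 3/(0.382·7.37) = 1.07 s.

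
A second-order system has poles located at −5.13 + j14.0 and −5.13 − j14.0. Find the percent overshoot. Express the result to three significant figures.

|pole| = ω_n = √(5.13² + 14.0²) = 14.9 rad/s; ζ = cos θ = σ/ω_n = 0.344.
%OS = 100 e^{−πζ/√(1−ζ²)} with ζ = 0.344 gives 31.6%.

%OS ≈ 31.6%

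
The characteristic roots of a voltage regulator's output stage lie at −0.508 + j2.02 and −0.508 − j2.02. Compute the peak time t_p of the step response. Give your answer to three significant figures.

t_p = π/ω_d with ω_d = 2.02 (the imaginary part), so t_p = 1.56 s.

t_p ≈ 1.56 s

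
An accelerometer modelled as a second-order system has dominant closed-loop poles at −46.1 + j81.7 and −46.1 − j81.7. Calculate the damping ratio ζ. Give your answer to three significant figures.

ζ ≈ 0.491

With σ = 46.1, ω_d = 81.7: ω_n = √(σ²+ω_d²) = 93.8 rad/s, ζ = σ/ω_n = 0.491.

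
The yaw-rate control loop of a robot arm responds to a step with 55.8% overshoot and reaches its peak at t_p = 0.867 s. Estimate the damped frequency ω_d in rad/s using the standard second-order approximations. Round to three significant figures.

ω_d ≈ 3.62 rad/s

t_p = π/ω_d, so ω_d = π/0.867 = 3.62 rad/s.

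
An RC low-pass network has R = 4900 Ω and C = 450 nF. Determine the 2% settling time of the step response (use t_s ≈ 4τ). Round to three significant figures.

τ = RC = 4900 × 450 nF = 0.00220 s.
t_s ≈ 4τ = 0.00882 s.

t_s ≈ 0.00882 s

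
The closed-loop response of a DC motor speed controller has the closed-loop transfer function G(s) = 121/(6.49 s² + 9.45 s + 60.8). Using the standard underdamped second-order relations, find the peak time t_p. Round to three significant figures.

t_p ≈ 1.06 s

Dividing through by 6.49: denominator becomes s² + 1.456 s + 9.368.
So ω_n = √9.368 = 3.06 rad/s and ζ = 1.456/(2·3.06) = 0.238.
The damped frequency ω_d = ω_n√(1−ζ²) = 2.97 rad/s. t_p = π/ω_d = 1.06 s.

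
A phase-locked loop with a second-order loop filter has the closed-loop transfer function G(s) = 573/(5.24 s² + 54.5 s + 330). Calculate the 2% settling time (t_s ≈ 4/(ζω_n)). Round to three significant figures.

t_s ≈ 0.769 s

Dividing through by 5.24: denominator becomes s² + 10.40 s + 62.98.
So ω_n = √62.98 = 7.94 rad/s and ζ = 10.40/(2·7.94) = 0.655.
t_s ≈ 4/(ζω_n) = 0.769 s.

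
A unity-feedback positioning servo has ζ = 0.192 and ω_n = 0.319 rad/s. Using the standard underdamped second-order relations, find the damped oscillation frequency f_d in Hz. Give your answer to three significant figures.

f_d ≈ 0.0498 Hz

ω_d = ω_n√(1−ζ²) = 0.319·√0.963 = 0.313 rad/s.
f_d = ω_d/(2π) = 0.0498 Hz.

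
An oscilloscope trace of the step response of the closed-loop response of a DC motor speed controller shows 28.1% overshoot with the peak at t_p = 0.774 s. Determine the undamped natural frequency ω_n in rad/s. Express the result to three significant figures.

ω_n ≈ 4.38 rad/s

ζ from %OS: ζ = |ln 0.281|/√(π²+ln²0.281) = 0.375.
From t_p = π/ω_d, ω_d = π/0.774 = 4.06 rad/s, so ω_n = ω_d/√(1−ζ²) = 4.38 rad/s.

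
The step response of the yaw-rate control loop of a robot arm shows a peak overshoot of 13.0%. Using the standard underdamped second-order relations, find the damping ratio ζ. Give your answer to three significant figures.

ζ ≈ 0.545

From %OS = 100·exp(−πζ/√(1−ζ²)), invert to get ζ = −ln(OS)/√(π² + ln²(OS)) with OS = 0.130.
−ln 0.130 = 2.040, so ζ = 2.040/√(π² + 4.163) = 0.545.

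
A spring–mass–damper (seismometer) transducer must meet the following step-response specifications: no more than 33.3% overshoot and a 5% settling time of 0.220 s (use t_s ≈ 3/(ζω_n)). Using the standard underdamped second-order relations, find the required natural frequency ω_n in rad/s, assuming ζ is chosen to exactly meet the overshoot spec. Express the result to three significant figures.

Inverting the overshoot relation: ζ = |ln 0.333|/√(π² + ln²0.333) = 0.330.
Then ω_n = 3/(ζ t_s) = 3/(0.330 × 0.220) = 41.3 rad/s.

ω_n ≈ 41.3 rad/s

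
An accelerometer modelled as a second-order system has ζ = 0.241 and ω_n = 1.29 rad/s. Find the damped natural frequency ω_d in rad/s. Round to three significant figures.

ω_d = ω_n√(1−ζ²) = 1.29·√0.942 = 1.25 rad/s.

ω_d ≈ 1.25 rad/s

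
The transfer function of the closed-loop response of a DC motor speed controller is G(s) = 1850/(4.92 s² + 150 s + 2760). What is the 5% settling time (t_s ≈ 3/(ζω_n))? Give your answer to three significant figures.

t_s ≈ 0.197 s

Dividing through by 4.92: denominator becomes s² + 30.49 s + 561.0.
So ω_n = √561.0 = 23.7 rad/s and ζ = 30.49/(2·23.7) = 0.644.
t_s ≈ 3/(ζω_n) = 0.197 s.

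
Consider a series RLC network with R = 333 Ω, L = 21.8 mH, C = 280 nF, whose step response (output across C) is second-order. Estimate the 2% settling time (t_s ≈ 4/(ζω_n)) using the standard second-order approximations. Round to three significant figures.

t_s ≈ 0.000524 s

For a series RLC circuit (capacitor voltage as output), ω_n = 1/√(LC) = 1/√(21.8 mH · 280 nF) = 12800 rad/s.
ζ = (R/2)·√(C/L) = (333/2)·√(280 nF/21.8 mH) = 0.597.
t_s ≈ 4/(ζω_n) = 0.000524 s.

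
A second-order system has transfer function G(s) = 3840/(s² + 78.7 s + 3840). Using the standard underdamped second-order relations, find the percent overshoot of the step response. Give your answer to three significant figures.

%OS ≈ 7.56%

Matching coefficients with s² + 2ζω_n s + ω_n² gives ω_n² = 3840 ⇒ ω_n = 62.0 rad/s, and ζ = 78.7/(2ω_n) = 0.635.
%OS = 100·exp(−πζ/√(1−ζ²)) = 7.56%.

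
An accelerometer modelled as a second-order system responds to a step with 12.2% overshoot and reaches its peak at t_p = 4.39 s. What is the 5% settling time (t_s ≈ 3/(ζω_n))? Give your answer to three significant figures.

t_s ≈ 6.26 s

From the overshoot, ζ = −ln(OS)/√(π²+ln²(OS)) = 0.556.
From t_p = π/ω_d, ω_d = π/4.39 = 0.716 rad/s, so ω_n = ω_d/√(1−ζ²) = 0.861 rad/s.
t_s ≈ 3/(ζω_n) = 3/(0.556·0.861) = 6.26 s.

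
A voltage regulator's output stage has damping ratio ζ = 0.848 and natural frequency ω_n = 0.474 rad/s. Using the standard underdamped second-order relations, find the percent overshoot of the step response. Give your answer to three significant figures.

%OS ≈ 0.656%

For an underdamped second-order system, %OS = 100·exp(−πζ/√(1−ζ²)).
πζ/√(1−ζ²) = π·0.848/√(1−0.719) = 5.027, so %OS = 100·e^(−5.027) = 0.656%.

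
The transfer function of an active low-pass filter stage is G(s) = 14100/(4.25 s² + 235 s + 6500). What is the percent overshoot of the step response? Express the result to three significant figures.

Dividing through by 4.25: denominator becomes s² + 55.29 s + 1529.
So ω_n = √1529 = 39.1 rad/s and ζ = 55.29/(2·39.1) = 0.707.
Overshoot: exp(−π·0.707/√(1−0.707²)) = 0.0433, i.e. 4.33%.

%OS ≈ 4.33%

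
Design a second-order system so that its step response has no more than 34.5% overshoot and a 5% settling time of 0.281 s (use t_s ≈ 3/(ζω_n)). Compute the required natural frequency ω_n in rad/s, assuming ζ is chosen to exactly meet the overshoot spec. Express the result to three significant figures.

ω_n ≈ 33.3 rad/s

From %OS = 100·exp(−πζ/√(1−ζ²)), invert to get ζ = −ln(OS)/√(π² + ln²(OS)) with OS = 0.345.
−ln 0.345 = 1.064, so ζ = 1.064/√(π² + 1.133) = 0.321.
From t_s ≈ 3/(ζω_n): ω_n = 3/(ζ·t_s) = 3/(0.321·0.281) = 33.3 rad/s.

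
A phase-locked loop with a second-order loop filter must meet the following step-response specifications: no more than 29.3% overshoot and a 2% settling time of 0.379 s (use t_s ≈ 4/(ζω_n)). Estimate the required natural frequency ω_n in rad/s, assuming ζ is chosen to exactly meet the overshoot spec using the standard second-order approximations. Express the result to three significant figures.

From %OS = 100·exp(−πζ/√(1−ζ²)), invert to get ζ = −ln(OS)/√(π² + ln²(OS)) with OS = 0.293.
−ln 0.293 = 1.228, so ζ = 1.228/√(π² + 1.507) = 0.364.
Then ω_n = 4/(ζ t_s) = 4/(0.364 × 0.379) = 29.0 rad/s.

ω_n ≈ 29.0 rad/s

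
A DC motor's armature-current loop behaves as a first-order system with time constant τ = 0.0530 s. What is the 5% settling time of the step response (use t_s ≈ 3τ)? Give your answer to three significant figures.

t_s ≈ 3τ = 0.159 s.

t_s ≈ 0.159 s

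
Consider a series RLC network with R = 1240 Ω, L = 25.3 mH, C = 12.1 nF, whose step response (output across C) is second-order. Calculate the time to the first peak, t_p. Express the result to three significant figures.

For a series RLC circuit (capacitor voltage as output), ω_n = 1/√(LC) = 1/√(25.3 mH · 12.1 nF) = 57200 rad/s.
ζ = (R/2)·√(C/L) = (1240/2)·√(12.1 nF/25.3 mH) = 0.429.
ω_d = 57200·√(1 − 0.429²) = 51600 rad/s. t_p = π/ω_d = 0.0000608 s.

t_p ≈ 0.0000608 s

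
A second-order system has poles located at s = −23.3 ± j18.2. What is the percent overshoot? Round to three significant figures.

|pole| = ω_n = √(23.3² + 18.2²) = 29.6 rad/s; ζ = cos θ = σ/ω_n = 0.788.
%OS = 100·exp(−πζ/√(1−ζ²)) = 1.79%.

%OS ≈ 1.79%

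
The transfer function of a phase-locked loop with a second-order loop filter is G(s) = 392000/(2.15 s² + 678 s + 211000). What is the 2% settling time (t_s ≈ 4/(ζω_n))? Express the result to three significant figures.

t_s ≈ 0.0254 s

Dividing through by 2.15: denominator becomes s² + 315.3 s + 98140.
So ω_n = √98140 = 313 rad/s and ζ = 315.3/(2·313) = 0.503.
t_s ≈ 4/(ζω_n) = 0.0254 s.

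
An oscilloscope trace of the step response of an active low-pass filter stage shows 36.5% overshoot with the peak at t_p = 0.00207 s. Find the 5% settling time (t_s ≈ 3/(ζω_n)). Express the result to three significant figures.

t_s ≈ 0.00616 s

From the overshoot, ζ = −ln(OS)/√(π²+ln²(OS)) = 0.305.
t_p = π/ω_d ⇒ ω_d = 1520 rad/s; then ω_n = ω_d/√(1−ζ²) = 1590 rad/s.
t_s ≈ 3/(ζω_n) = 3/(0.305·1590) = 0.00616 s.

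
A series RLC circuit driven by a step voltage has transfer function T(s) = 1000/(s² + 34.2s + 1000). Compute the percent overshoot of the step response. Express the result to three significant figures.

Comparing the denominator to s² + 2ζω_n s + ω_n²: ω_n = √1000 = 31.6 rad/s, and 2ζω_n = 34.2 so ζ = 34.2/(2·31.6) = 0.541.
%OS = 100·exp(−πζ/√(1−ζ²)) = 13.3%.

%OS ≈ 13.3%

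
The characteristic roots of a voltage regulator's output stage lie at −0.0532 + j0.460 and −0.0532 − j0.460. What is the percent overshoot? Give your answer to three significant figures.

%OS ≈ 69.5%

With σ = 0.0532, ω_d = 0.460: ω_n = √(σ²+ω_d²) = 0.463 rad/s, ζ = σ/ω_n = 0.115.
Overshoot: exp(−π·0.115/√(1−0.115²)) = 0.695, i.e. 69.5%.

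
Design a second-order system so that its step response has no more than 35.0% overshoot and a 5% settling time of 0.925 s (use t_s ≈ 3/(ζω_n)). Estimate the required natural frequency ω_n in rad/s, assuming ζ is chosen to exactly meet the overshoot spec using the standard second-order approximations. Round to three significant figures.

ω_n ≈ 10.2 rad/s

Inverting the overshoot relation: ζ = |ln 0.350|/√(π² + ln²0.350) = 0.317.
From t_s ≈ 3/(ζω_n): ω_n = 3/(ζ·t_s) = 3/(0.317·0.925) = 10.2 rad/s.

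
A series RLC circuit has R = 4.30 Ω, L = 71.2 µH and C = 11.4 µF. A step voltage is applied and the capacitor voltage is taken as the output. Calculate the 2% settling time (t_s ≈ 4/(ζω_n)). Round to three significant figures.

t_s ≈ 0.000132 s

For a series RLC circuit (capacitor voltage as output), ω_n = 1/√(LC) = 1/√(71.2 µH · 11.4 µF) = 35100 rad/s.
ζ = (R/2)·√(C/L) = (4.30/2)·√(11.4 µF/71.2 µH) = 0.860.
t_s ≈ 4/(ζω_n) = 0.000132 s.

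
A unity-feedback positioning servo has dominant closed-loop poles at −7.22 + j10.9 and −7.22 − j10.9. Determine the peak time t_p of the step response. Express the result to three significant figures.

t_p ≈ 0.288 s

t_p = π/ω_d with ω_d = 10.9 (the imaginary part), so t_p = 0.288 s.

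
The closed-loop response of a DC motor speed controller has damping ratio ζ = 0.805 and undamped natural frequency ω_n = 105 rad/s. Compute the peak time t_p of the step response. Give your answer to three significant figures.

t_p ≈ 0.0504 s

The damped frequency is ω_d = ω_n√(1−ζ²) = 105·√(1−0.648) = 62.3 rad/s.
Peak time t_p = π/ω_d = π/62.3 = 0.0504 s.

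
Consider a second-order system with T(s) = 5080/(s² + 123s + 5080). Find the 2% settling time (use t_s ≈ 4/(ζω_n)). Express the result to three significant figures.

t_s ≈ 0.0650 s

ω_n = √5080 = 71.3 rad/s; ζ = 123/(2·71.3) = 0.863.
t_s ≈ 4/(ζω_n) = 4/(0.863·71.3) = 0.0650 s.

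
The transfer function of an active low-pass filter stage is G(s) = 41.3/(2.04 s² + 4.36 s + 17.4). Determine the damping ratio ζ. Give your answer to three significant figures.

ζ ≈ 0.366

Dividing through by 2.04: denominator becomes s² + 2.137 s + 8.529.
So ω_n = √8.529 = 2.92 rad/s and ζ = 2.137/(2·2.92) = 0.366.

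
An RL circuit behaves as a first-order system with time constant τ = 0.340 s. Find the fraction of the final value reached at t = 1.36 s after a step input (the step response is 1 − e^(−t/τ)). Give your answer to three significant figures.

y(t)/y_∞ = 1 − e^(−t/τ) = 1 − e^(−1.36/0.340) = 1 − e^(−4.00) = 0.982.

y/y_∞ ≈ 0.982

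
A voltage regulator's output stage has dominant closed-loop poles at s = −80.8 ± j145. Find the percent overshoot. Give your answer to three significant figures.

%OS ≈ 17.4%

With σ = 80.8, ω_d = 145: ω_n = √(σ²+ω_d²) = 166 rad/s, ζ = σ/ω_n = 0.487.
%OS = 100·exp(−πζ/√(1−ζ²)) = 17.4%.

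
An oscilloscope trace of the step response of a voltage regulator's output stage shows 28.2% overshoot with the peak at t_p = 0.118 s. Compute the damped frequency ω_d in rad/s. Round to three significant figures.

t_p = π/ω_d, so ω_d = π/0.118 = 26.6 rad/s.

ω_d ≈ 26.6 rad/s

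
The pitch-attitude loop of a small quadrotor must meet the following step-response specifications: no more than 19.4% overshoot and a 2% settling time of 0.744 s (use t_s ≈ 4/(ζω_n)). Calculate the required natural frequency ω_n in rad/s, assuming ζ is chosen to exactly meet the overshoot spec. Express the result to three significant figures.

Inverting the overshoot relation: ζ = |ln 0.194|/√(π² + ln²0.194) = 0.463.
From t_s ≈ 4/(ζω_n): ω_n = 4/(ζ·t_s) = 4/(0.463·0.744) = 11.6 rad/s.

ω_n ≈ 11.6 rad/s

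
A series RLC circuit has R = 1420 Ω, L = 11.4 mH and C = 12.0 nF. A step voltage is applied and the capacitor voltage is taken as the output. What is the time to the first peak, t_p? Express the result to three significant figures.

t_p ≈ 0.0000536 s

For a series RLC circuit (capacitor voltage as output), ω_n = 1/√(LC) = 1/√(11.4 mH · 12.0 nF) = 85500 rad/s.
ζ = (R/2)·√(C/L) = (1420/2)·√(12.0 nF/11.4 mH) = 0.728.
ω_d = ω_n√(1−ζ²) = 58600 rad/s. t_p = π/ω_d = 0.0000536 s.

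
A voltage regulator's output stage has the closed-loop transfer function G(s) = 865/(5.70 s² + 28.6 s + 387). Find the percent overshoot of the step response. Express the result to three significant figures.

%OS ≈ 36.6%

Dividing through by 5.70: denominator becomes s² + 5.018 s + 67.89.
So ω_n = √67.89 = 8.24 rad/s and ζ = 5.018/(2·8.24) = 0.304.
%OS = 100·exp(−πζ/√(1−ζ²)) = 36.6%.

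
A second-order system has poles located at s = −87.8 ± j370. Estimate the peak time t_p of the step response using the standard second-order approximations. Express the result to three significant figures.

t_p ≈ 0.00849 s

t_p = π/ω_d with ω_d = 370 (the imaginary part), so t_p = 0.00849 s.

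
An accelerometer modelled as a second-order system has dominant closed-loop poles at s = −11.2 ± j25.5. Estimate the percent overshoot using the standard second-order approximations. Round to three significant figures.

%OS ≈ 25.2%

|pole| = ω_n = √(11.2² + 25.5²) = 27.9 rad/s; ζ = cos θ = σ/ω_n = 0.402.
%OS = 100·exp(−πζ/√(1−ζ²)) = 25.2%.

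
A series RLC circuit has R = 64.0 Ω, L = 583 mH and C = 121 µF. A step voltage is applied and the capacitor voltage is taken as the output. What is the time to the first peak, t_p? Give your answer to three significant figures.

For a series RLC circuit (capacitor voltage as output), ω_n = 1/√(LC) = 1/√(583 mH · 121 µF) = 119 rad/s.
ζ = (R/2)·√(C/L) = (64.0/2)·√(121 µF/583 mH) = 0.461.
ω_d = ω_n√(1−ζ²) = 106 rad/s. t_p = π/ω_d = 0.0297 s.

t_p ≈ 0.0297 s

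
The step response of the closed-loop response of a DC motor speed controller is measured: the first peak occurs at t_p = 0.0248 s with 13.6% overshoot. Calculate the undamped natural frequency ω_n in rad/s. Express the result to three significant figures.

The overshoot fixes ζ = −ln(OS)/√(π²+ln²(OS)) = 0.536.
From t_p = π/ω_d, ω_d = π/0.0248 = 127 rad/s, so ω_n = ω_d/√(1−ζ²) = 150 rad/s.

ω_n ≈ 150 rad/s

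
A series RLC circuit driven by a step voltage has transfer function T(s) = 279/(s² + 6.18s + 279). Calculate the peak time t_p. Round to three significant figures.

t_p ≈ 0.191 s

ω_n = √279 = 16.7 rad/s; ζ = 6.18/(2·16.7) = 0.185.
The damped frequency ω_d = ω_n√(1−ζ²) = 16.4 rad/s. Then t_p = π/ω_d = 0.191 s.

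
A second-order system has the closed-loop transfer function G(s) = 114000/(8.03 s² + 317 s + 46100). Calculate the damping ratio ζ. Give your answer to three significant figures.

ζ ≈ 0.261

Dividing through by 8.03: denominator becomes s² + 39.48 s + 5741.
So ω_n = √5741 = 75.8 rad/s and ζ = 39.48/(2·75.8) = 0.261.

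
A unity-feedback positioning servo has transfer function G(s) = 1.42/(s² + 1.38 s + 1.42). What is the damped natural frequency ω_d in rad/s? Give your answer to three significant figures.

ω_d ≈ 0.972 rad/s

ω_n = √1.42 = 1.19 rad/s; ζ = 1.38/(2·1.19) = 0.579.
ω_d = ω_n√(1−ζ²) = 0.972 rad/s.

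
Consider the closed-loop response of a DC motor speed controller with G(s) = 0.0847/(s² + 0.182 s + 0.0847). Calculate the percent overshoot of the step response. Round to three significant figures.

ω_n = √0.0847 = 0.291 rad/s; ζ = 0.182/(2·0.291) = 0.313.
Overshoot: exp(−π·0.313/√(1−0.313²)) = 0.356, i.e. 35.6%.

%OS ≈ 35.6%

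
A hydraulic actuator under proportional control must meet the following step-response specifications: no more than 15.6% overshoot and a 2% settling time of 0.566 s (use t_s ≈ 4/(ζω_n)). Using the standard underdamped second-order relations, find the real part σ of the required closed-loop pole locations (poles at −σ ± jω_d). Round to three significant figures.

The settling-time spec alone fixes σ = ζω_n = 4/t_s = 4/0.566 = 7.07.
(Overshoot then fixes ζ = 0.509 and hence ω_d = σ·√(1−ζ²)/ζ = 12.0 rad/s.)

σ ≈ 7.07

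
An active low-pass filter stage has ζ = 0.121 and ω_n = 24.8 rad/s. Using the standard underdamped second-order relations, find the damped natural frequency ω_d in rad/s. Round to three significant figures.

ω_d = ω_n√(1−ζ²) = 24.8·√0.985 = 24.6 rad/s.

ω_d ≈ 24.6 rad/s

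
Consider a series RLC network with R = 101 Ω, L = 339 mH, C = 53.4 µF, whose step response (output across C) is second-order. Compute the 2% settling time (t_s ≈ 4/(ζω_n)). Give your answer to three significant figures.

For a series RLC circuit (capacitor voltage as output), ω_n = 1/√(LC) = 1/√(339 mH · 53.4 µF) = 235 rad/s.
ζ = (R/2)·√(C/L) = (101/2)·√(53.4 µF/339 mH) = 0.634.
t_s ≈ 4/(ζω_n) = 0.0269 s.

t_s ≈ 0.0269 s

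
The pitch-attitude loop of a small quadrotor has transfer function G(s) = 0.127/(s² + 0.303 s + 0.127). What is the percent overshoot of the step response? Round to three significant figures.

%OS ≈ 22.9%

Matching coefficients with s² + 2ζω_n s + ω_n² gives ω_n² = 0.127 ⇒ ω_n = 0.356 rad/s, and ζ = 0.303/(2ω_n) = 0.425.
%OS = 100 e^{−πζ/√(1−ζ²)} with ζ = 0.425 gives 22.9%.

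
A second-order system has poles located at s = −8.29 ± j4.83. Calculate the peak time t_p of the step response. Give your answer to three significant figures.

t_p = π/ω_d with ω_d = 4.83 (the imaginary part), so t_p = 0.650 s.

t_p ≈ 0.650 s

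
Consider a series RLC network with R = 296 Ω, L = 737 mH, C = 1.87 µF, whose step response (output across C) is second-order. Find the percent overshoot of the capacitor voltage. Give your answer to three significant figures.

%OS ≈ 46.7%

For a series RLC circuit (capacitor voltage as output), ω_n = 1/√(LC) = 1/√(737 mH · 1.87 µF) = 852 rad/s.
ζ = (R/2)·√(C/L) = (296/2)·√(1.87 µF/737 mH) = 0.236.
%OS = 100·exp(−πζ/√(1−ζ²)) = 46.7%.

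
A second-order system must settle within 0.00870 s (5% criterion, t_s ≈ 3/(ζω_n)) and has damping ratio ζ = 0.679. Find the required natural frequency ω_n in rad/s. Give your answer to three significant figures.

ω_n ≈ 508 rad/s

Rearranging t_s ≈ 3/(ζω_n) gives ω_n = 3/(ζ·t_s) = 3/(0.679 × 0.00870) = 508 rad/s.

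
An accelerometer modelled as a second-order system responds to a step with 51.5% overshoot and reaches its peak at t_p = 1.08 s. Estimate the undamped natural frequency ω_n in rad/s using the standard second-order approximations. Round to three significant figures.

ω_n ≈ 2.97 rad/s

ζ from %OS: ζ = |ln 0.515|/√(π²+ln²0.515) = 0.207.
From t_p = π/ω_d, ω_d = π/1.08 = 2.91 rad/s, so ω_n = ω_d/√(1−ζ²) = 2.97 rad/s.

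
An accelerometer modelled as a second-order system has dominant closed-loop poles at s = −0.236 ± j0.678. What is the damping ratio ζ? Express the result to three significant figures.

The poles are at −σ ± jω_d with σ = 0.236 and ω_d = 0.678, so ω_n = √(σ²+ω_d²) = 0.718 rad/s and ζ = σ/ω_n = 0.329.

ζ ≈ 0.329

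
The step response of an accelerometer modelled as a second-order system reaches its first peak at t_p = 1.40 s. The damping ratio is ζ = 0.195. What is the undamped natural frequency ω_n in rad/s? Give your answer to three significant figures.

ω_n ≈ 2.29 rad/s

Peak time t_p = π/ω_d, so ω_d = π/t_p = π/1.40 = 2.24 rad/s.
ω_n = ω_d/√(1−ζ²) = 2.24/√0.962 = 2.29 rad/s.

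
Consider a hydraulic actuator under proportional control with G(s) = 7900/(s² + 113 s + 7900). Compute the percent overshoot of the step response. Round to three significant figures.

%OS ≈ 7.52%

Matching coefficients with s² + 2ζω_n s + ω_n² gives ω_n² = 7900 ⇒ ω_n = 88.9 rad/s, and ζ = 113/(2ω_n) = 0.636.
%OS = 100·exp(−πζ/√(1−ζ²)) = 7.52%.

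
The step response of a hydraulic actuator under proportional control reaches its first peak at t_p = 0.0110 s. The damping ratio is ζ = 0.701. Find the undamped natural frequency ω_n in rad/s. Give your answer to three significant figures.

Peak time t_p = π/ω_d, so ω_d = π/t_p = π/0.0110 = 286 rad/s.
ω_n = ω_d/√(1−ζ²) = 286/√0.509 = 400 rad/s.

ω_n ≈ 400 rad/s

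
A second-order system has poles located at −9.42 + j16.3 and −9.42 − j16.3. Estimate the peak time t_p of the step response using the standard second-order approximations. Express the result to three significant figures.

t_p ≈ 0.193 s

t_p = π/ω_d with ω_d = 16.3 (the imaginary part), so t_p = 0.193 s.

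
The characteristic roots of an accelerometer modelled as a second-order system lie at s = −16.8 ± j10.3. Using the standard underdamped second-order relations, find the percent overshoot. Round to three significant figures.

%OS ≈ 0.595%

|pole| = ω_n = √(16.8² + 10.3²) = 19.7 rad/s; ζ = cos θ = σ/ω_n = 0.853.
%OS = 100 e^{−πζ/√(1−ζ²)} with ζ = 0.853 gives 0.595%.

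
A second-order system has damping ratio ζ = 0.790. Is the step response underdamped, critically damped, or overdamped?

underdamped

Since ζ = 0.790 < 1, the system is underdamped.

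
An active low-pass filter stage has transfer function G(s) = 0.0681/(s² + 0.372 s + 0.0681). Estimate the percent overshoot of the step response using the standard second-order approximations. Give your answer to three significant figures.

%OS ≈ 4.11%

ω_n = √0.0681 = 0.261 rad/s; ζ = 0.372/(2·0.261) = 0.713.
%OS = 100 e^{−πζ/√(1−ζ²)} with ζ = 0.713 gives 4.11%.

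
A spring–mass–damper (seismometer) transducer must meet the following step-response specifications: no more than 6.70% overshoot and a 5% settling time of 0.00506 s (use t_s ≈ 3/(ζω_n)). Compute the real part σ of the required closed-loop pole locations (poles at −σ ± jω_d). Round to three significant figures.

The settling-time spec alone fixes σ = ζω_n = 3/t_s = 3/0.00506 = 593.
(Overshoot then fixes ζ = 0.652 and hence ω_d = σ·√(1−ζ²)/ζ = 689 rad/s.)

σ ≈ 593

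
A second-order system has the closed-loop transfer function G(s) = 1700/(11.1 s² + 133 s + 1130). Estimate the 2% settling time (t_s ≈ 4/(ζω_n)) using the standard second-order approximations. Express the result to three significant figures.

Dividing through by 11.1: denominator becomes s² + 11.98 s + 101.8.
So ω_n = √101.8 = 10.1 rad/s and ζ = 11.98/(2·10.1) = 0.594.
t_s ≈ 4/(ζω_n) = 0.668 s.

t_s ≈ 0.668 s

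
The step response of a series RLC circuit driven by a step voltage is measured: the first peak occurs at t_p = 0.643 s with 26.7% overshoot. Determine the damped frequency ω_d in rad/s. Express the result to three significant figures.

t_p = π/ω_d, so ω_d = π/0.643 = 4.89 rad/s.

ω_d ≈ 4.89 rad/s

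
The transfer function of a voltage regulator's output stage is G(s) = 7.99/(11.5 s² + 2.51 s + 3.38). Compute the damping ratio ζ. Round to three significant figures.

ζ ≈ 0.201

Dividing through by 11.5: denominator becomes s² + 0.2183 s + 0.2939.
So ω_n = √0.2939 = 0.542 rad/s and ζ = 0.2183/(2·0.542) = 0.201.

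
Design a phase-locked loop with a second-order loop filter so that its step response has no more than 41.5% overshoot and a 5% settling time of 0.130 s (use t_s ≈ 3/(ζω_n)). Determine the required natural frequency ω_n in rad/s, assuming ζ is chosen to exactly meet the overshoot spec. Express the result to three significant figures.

ω_n ≈ 85.6 rad/s

Inverting the overshoot relation: ζ = |ln 0.415|/√(π² + ln²0.415) = 0.270.
From t_s ≈ 3/(ζω_n): ω_n = 3/(ζ·t_s) = 3/(0.270·0.130) = 85.6 rad/s.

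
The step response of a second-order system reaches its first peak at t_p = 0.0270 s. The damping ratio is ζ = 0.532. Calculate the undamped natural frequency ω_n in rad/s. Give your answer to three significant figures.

Peak time t_p = π/ω_d, so ω_d = π/t_p = π/0.0270 = 116 rad/s.
ω_n = ω_d/√(1−ζ²) = 116/√0.717 = 137 rad/s.

ω_n ≈ 137 rad/s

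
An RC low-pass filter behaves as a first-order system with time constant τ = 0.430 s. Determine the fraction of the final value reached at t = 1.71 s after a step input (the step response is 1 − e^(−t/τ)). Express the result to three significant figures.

y/y_∞ ≈ 0.981

y(t)/y_∞ = 1 − e^(−t/τ) = 1 − e^(−1.71/0.430) = 1 − e^(−3.98) = 0.981.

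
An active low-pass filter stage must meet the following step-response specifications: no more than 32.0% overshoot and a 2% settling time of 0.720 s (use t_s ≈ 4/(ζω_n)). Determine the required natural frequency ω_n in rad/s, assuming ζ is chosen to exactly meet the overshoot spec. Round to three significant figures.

ω_n ≈ 16.3 rad/s

From %OS = 100·exp(−πζ/√(1−ζ²)), invert to get ζ = −ln(OS)/√(π² + ln²(OS)) with OS = 0.320.
−ln 0.320 = 1.139, so ζ = 1.139/√(π² + 1.298) = 0.341.
From t_s ≈ 4/(ζω_n): ω_n = 4/(ζ·t_s) = 4/(0.341·0.720) = 16.3 rad/s.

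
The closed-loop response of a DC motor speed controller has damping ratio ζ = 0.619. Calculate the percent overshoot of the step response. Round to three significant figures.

%OS ≈ 8.41%

For an underdamped second-order system, %OS = 100·exp(−πζ/√(1−ζ²)).
πζ/√(1−ζ²) = π·0.619/√(1−0.383) = 2.476, so %OS = 100·e^(−2.476) = 8.41%.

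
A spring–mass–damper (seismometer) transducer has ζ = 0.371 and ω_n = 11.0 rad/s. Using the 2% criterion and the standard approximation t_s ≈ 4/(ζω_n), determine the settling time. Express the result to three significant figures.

t_s ≈ 0.980 s

t_s ≈ 4/(ζω_n) = 4/(0.371 × 11.0) = 0.980 s.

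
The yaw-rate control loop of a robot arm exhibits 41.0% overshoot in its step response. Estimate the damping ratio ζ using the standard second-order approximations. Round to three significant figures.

From %OS = 100·exp(−πζ/√(1−ζ²)), invert to get ζ = −ln(OS)/√(π² + ln²(OS)) with OS = 0.410.
−ln 0.410 = 0.8916, so ζ = 0.8916/√(π² + 0.7949) = 0.273.

ζ ≈ 0.273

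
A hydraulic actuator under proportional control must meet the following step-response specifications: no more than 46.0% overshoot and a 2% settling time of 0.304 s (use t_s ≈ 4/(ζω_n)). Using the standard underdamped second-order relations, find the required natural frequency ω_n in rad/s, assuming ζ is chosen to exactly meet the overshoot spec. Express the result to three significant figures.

Inverting the overshoot relation: ζ = |ln 0.460|/√(π² + ln²0.460) = 0.240.
From t_s ≈ 4/(ζω_n): ω_n = 4/(ζ·t_s) = 4/(0.240·0.304) = 54.8 rad/s.

ω_n ≈ 54.8 rad/s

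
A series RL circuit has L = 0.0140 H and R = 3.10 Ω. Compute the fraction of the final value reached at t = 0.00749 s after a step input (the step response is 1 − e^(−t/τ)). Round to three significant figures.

τ = L/R = 0.0140/3.10 = 0.00452 s.
y(t)/y_∞ = 1 − e^(−t/τ) = 1 − e^(−0.00749/0.00452) = 1 − e^(−1.66) = 0.810.

y/y_∞ ≈ 0.810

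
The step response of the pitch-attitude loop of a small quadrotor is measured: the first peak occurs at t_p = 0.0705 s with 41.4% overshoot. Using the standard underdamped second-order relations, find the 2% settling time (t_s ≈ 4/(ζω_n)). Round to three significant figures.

ζ from %OS: ζ = |ln 0.414|/√(π²+ln²0.414) = 0.270.
From t_p = π/ω_d, ω_d = π/0.0705 = 44.6 rad/s, so ω_n = ω_d/√(1−ζ²) = 46.3 rad/s.
t_s ≈ 4/(ζω_n) = 4/(0.270·46.3) = 0.320 s.

t_s ≈ 0.320 s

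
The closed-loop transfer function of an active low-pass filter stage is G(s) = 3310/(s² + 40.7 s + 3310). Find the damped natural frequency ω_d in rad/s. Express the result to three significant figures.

ω_d ≈ 53.8 rad/s

ω_n = √3310 = 57.5 rad/s; ζ = 40.7/(2·57.5) = 0.354.
ω_d = 57.5·√(1 − 0.354²) = 53.8 rad/s.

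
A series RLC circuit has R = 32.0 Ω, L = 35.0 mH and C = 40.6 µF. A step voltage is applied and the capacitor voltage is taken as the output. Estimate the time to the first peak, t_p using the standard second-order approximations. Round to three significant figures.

For a series RLC circuit (capacitor voltage as output), ω_n = 1/√(LC) = 1/√(35.0 mH · 40.6 µF) = 839 rad/s.
ζ = (R/2)·√(C/L) = (32.0/2)·√(40.6 µF/35.0 mH) = 0.545.
The damped frequency ω_d = ω_n√(1−ζ²) = 703 rad/s. t_p = π/ω_d = 0.00447 s.

t_p ≈ 0.00447 s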